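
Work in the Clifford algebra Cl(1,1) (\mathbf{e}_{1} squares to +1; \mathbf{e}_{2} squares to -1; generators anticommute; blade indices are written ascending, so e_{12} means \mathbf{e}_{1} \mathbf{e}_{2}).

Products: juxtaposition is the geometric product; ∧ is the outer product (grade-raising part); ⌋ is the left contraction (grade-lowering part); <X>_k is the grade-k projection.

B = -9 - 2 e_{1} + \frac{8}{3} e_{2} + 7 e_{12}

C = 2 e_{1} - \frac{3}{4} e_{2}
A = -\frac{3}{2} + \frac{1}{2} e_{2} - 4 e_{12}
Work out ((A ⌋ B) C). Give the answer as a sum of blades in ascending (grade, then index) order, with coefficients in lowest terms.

step 1: -\frac{95}{6} + \frac{13}{2} e_{1} - 4 e_{2} - \frac{21}{2} e_{12}
step 2: 10 - \frac{949}{24} e_{1} + \frac{263}{8} e_{2} + \frac{25}{8} e_{12}
Answer: 10 - \frac{949}{24} e_{1} + \frac{263}{8} e_{2} + \frac{25}{8} e_{12}


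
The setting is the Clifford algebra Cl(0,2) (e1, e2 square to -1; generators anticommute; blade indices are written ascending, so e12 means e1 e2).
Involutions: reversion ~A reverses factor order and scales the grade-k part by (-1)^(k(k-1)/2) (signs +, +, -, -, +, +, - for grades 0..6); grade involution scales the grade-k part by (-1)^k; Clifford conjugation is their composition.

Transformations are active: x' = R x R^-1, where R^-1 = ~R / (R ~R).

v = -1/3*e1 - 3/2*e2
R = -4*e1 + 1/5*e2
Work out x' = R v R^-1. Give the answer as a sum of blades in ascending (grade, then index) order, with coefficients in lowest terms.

~R = -4*e1 + 1/5*e2, and R ~R = -401/25, so R^-1 = ~R / (-401/25).
R v = -31/30 + 91/15*e12
Answer: -73/401*e1 + 3671/2406*e2


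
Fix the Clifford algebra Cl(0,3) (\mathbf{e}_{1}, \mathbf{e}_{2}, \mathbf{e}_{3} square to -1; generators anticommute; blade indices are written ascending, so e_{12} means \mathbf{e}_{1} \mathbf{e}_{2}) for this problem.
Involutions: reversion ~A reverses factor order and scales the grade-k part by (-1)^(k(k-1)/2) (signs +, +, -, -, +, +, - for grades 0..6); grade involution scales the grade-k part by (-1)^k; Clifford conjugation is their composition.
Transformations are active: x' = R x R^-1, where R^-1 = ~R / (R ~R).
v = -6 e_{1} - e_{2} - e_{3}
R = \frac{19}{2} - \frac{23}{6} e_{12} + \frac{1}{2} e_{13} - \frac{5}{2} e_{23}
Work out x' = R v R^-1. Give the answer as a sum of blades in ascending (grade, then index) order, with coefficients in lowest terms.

~R = \frac{19}{2} + \frac{23}{6} e_{12} - \frac{1}{2} e_{13} + \frac{5}{2} e_{23}, and R ~R = \frac{1003}{9}, so R^-1 = ~R / (\frac{1003}{9}).
R v = -\frac{181}{3} e_{1} + 11 e_{2} - 10 e_{3} + \frac{58}{3} e_{123}
Answer: -\frac{5169}{1003} e_{1} + \frac{2710}{1003} e_{2} - \frac{2041}{1003} e_{3}


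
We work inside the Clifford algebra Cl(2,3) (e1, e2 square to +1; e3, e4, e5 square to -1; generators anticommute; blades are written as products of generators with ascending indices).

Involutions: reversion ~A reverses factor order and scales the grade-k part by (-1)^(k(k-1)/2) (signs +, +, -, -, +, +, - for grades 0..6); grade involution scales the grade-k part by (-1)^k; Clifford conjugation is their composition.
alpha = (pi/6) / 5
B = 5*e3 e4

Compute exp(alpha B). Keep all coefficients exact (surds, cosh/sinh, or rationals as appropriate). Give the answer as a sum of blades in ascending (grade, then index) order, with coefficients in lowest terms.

B^2 = (5)^2*(e3 e4)^2 = 25*(-1) = -25 (a basis 2-blade squares to minus the product of its generators' squares).
B^2 = -25 — circular case — the even/odd split gives cos and sin: l = 5, alpha*l = pi/6, so exp(alpha B) = cos(pi/6) + (sin(pi/6)/5)*B = sqrt(3)/2 + (1/10)*B.
Answer: sqrt(3)/2 + 1/2*e3 e4


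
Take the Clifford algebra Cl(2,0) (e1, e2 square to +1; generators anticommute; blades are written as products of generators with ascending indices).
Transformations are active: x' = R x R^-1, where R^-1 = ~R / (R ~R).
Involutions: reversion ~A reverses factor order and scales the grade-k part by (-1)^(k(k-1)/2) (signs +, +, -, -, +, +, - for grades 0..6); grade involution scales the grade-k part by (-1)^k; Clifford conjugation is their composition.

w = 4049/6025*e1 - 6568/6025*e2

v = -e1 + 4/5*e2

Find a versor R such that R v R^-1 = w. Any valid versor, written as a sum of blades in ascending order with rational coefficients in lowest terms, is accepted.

Construction: equal norms (both 41/25) license R = v + w = -1976/6025*e1 - 1748/6025*e2 — nothing changes along that direction, while (v - w)/2 changes sign, so v maps onto w.
Answer: -1976/6025*e1 - 1748/6025*e2


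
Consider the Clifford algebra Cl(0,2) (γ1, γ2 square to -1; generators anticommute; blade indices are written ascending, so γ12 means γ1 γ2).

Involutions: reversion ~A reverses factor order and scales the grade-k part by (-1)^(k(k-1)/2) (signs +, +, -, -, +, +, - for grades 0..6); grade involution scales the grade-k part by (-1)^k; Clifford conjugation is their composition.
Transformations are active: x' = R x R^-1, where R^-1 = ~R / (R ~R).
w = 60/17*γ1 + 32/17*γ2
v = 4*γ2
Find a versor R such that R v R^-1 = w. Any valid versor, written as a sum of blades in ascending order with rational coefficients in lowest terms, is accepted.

Key observation: q(v) = q(w) = -16 (sandwiches preserve the norm), so R = v + w = 60/17*γ1 + 100/17*γ2 works whenever it is invertible — the component of v along it is kept and (v - w)/2 reverses, sending v to w.
Answer: 60/17*γ1 + 100/17*γ2


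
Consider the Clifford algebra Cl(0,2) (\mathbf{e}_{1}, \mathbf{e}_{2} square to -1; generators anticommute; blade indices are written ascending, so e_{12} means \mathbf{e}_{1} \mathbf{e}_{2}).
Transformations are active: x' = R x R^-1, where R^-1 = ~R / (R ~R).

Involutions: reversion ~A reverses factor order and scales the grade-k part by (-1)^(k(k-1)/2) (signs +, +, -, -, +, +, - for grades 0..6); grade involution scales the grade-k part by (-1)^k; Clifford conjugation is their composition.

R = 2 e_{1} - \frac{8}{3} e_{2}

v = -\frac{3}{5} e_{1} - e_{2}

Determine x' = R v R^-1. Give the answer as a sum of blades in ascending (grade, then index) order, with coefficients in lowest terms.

~R = 2 e_{1} - \frac{8}{3} e_{2}, and R ~R = -\frac{100}{9}, so R^-1 = ~R / (-\frac{100}{9}).
R v = -\frac{22}{15} - \frac{18}{5} e_{12}
Answer: \frac{141}{125} e_{1} + \frac{37}{125} e_{2}


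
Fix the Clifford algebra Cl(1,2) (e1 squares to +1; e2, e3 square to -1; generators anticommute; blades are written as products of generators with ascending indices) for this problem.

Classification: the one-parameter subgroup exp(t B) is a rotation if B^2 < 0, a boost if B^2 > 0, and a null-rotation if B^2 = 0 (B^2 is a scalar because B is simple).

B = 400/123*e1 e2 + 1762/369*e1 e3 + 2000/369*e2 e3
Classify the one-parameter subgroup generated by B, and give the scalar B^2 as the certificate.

B^2 term by term: the squares give (400/123)^2*(e1 e2)^2 + (1762/369)^2*(e1 e3)^2 + (2000/369)^2*(e2 e3)^2 = 160000/15129*(+1) + 3104644/136161*(+1) + 4000000/136161*(-1) = 4 (each basis 2-blade squares to minus the product of its generators' squares); cross terms between blades sharing an index anticommute and cancel. So B^2 = 4.
Answer: boost, certificate B^2 = 4. The invariant at work: B^2 = 4 is unchanged by conjugation, hence its sign classifies the subgroup whatever basis B is written in.


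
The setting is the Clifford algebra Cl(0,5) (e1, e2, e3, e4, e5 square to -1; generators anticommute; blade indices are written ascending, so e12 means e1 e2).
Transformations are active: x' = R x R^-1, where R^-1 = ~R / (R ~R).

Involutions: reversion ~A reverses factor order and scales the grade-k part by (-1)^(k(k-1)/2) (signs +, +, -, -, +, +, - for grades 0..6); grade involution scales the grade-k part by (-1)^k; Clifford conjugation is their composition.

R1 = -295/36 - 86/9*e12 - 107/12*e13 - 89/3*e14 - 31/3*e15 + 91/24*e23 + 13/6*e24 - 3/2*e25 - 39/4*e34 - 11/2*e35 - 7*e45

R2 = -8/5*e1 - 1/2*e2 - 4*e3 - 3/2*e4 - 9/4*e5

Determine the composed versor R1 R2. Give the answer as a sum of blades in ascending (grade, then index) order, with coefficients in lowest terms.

Distribute over the terms of R2 (each basis-blade product reordered to ascending indices, repeated generators contracted through their squares):
R1 (-8/5*e1) = 118/9*e1 + 688/45*e2 + 214/15*e3 + 712/15*e4 + 248/15*e5 - 91/15*e123 - 52/15*e124 + 12/5*e125 + 78/5*e134 + 44/5*e135 + 56/5*e145
R1 (-1/2*e2) = -43/9*e1 + 295/72*e2 - 91/48*e3 - 13/12*e4 + 3/4*e5 - 107/24*e123 - 89/6*e124 - 31/6*e125 + 39/8*e234 + 11/4*e235 + 7/2*e245
R1 (-4*e3) = -107/3*e1 + 91/6*e2 + 295/9*e3 + 39*e4 + 22*e5 + 344/9*e123 - 356/3*e134 - 124/3*e135 + 26/3*e234 - 6*e235 + 28*e345
R1 (-3/2*e4) = -89/2*e1 + 13/4*e2 - 117/8*e3 + 295/24*e4 + 21/2*e5 + 43/3*e124 + 107/8*e134 - 31/2*e145 - 91/16*e234 - 9/4*e245 - 33/4*e345
R1 (-9/4*e5) = -93/4*e1 - 27/8*e2 - 99/8*e3 - 63/4*e4 + 295/16*e5 + 43/2*e125 + 321/16*e135 + 267/4*e145 - 273/32*e235 - 39/8*e245 + 351/16*e345
Summing the partial products and collecting blades:
Answer: -1141/12*e1 + 6197/180*e2 + 13067/720*e3 + 3277/40*e4 + 16373/240*e5 + 9971/360*e123 - 119/30*e124 + 281/15*e125 - 10763/120*e134 - 2993/240*e135 + 1249/20*e145 + 377/48*e234 - 377/32*e235 - 29/8*e245 + 667/16*e345


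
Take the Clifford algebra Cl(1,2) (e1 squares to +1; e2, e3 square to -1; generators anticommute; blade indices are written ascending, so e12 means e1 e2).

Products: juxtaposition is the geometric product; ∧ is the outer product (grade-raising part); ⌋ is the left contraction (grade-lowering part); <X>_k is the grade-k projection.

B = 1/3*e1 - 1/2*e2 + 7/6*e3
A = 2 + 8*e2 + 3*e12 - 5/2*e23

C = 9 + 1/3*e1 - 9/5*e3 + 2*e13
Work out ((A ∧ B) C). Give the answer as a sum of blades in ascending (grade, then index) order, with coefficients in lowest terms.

step 1: 2/3*e1 - e2 + 7/3*e3 - 8/3*e12 + 28/3*e23 + 8/3*e123
step 2: 199/45 + 32/3*e1 + 151/45*e2 + 67/3*e3 - 563/15*e12 - 89/45*e13 + 4141/45*e23 + 1526/45*e123
Answer: 199/45 + 32/3*e1 + 151/45*e2 + 67/3*e3 - 563/15*e12 - 89/45*e13 + 4141/45*e23 + 1526/45*e123


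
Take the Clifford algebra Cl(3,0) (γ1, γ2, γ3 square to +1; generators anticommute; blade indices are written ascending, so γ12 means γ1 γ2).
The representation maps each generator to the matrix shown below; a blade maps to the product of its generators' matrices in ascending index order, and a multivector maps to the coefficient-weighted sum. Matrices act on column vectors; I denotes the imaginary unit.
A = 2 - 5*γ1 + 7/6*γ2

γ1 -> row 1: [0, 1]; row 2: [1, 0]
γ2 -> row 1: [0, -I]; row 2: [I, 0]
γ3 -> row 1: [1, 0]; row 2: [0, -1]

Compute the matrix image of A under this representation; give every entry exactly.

M = (2)*1 + (-5)*rho(γ1) + (7/6)*rho(γ2), summed entrywise (1 is the identity matrix):
Answer: row 1: [2, -5 - 7*I/6]; row 2: [-5 + 7*I/6, 2]


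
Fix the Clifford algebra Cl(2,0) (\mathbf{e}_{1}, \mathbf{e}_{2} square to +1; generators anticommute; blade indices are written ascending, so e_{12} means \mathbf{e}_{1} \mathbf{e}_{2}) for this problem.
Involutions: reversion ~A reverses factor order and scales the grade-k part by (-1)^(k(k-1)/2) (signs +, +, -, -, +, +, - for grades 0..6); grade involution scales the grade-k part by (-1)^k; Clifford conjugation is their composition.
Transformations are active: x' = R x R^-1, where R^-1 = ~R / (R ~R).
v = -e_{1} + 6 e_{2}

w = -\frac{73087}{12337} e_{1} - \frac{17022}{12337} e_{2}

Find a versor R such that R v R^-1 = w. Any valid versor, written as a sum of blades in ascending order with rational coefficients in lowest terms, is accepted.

Sketch: the shared square 37 makes R = v + w = -\frac{85424}{12337} e_{1} + \frac{57000}{12337} e_{2} the natural versor; its sandwich fixes that direction, negates (v - w)/2, and sends v to w.
Answer: -\frac{85424}{12337} e_{1} + \frac{57000}{12337} e_{2}


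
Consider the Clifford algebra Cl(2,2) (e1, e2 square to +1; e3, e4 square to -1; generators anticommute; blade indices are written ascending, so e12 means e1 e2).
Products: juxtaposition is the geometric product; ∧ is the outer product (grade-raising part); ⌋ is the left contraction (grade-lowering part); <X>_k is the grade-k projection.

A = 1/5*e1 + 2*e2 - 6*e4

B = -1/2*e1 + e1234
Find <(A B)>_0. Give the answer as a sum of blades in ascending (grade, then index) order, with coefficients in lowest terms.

step 1: -1/10 + e12 - 3*e14 - 6*e123 - 2*e134 + 1/5*e234
step 2: -1/10
Answer: -1/10


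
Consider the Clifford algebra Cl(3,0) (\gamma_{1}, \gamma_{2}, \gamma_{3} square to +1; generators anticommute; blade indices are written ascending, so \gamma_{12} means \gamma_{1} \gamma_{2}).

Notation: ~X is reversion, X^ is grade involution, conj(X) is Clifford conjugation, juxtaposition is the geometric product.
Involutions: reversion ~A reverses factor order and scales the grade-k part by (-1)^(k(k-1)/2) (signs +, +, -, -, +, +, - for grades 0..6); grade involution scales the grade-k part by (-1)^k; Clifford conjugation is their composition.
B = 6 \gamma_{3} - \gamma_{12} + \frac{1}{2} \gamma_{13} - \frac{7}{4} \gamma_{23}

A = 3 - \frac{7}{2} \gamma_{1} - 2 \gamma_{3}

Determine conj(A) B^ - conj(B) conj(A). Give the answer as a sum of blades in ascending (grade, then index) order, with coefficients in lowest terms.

first term: -12 - \gamma_{1} - \frac{65}{4} \gamma_{3} - 3 \gamma_{12} - \frac{39}{2} \gamma_{13} - \frac{21}{4} \gamma_{23} - \frac{65}{8} \gamma_{123}
second term: -12 - \gamma_{1} - \frac{65}{4} \gamma_{3} + 3 \gamma_{12} + \frac{39}{2} \gamma_{13} + \frac{21}{4} \gamma_{23} + \frac{65}{8} \gamma_{123}
Answer: -6 \gamma_{12} - 39 \gamma_{13} - \frac{21}{2} \gamma_{23} - \frac{65}{4} \gamma_{123}


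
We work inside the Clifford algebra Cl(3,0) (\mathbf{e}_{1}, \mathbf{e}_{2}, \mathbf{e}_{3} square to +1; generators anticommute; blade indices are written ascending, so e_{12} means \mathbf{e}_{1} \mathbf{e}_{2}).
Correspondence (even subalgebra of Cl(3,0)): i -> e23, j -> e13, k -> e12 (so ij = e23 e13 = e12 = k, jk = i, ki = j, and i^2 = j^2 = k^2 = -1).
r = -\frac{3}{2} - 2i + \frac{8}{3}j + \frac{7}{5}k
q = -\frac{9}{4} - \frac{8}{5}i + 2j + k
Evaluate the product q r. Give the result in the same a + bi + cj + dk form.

In blades: q = -\frac{9}{4} + e_{12} + 2 e_{13} - \frac{8}{5} e_{23}, r = -\frac{3}{2} + \frac{7}{5} e_{12} + \frac{8}{3} e_{13} - 2 e_{23}.
Distribute q over r term by term (generator squares from the signature, products reordered to ascending indices): (-\frac{9}{4})*r = \frac{27}{8} - \frac{63}{20} e_{12} - 6 e_{13} + \frac{9}{2} e_{23}; (e_{12})*r = -\frac{7}{5} - \frac{3}{2} e_{12} - 2 e_{13} - \frac{8}{3} e_{23}; (2 e_{13})*r = -\frac{16}{3} + 4 e_{12} - 3 e_{13} + \frac{14}{5} e_{23}; (-\frac{8}{5} e_{23})*r = -\frac{16}{5} - \frac{64}{15} e_{12} + \frac{56}{25} e_{13} + \frac{12}{5} e_{23}.
Sum: -\frac{787}{120} - \frac{59}{12} e_{12} - \frac{219}{25} e_{13} + \frac{211}{30} e_{23}; translating back through the correspondence:
Answer: -\frac{787}{120} + \frac{211}{30}i - \frac{219}{25}j - \frac{59}{12}k


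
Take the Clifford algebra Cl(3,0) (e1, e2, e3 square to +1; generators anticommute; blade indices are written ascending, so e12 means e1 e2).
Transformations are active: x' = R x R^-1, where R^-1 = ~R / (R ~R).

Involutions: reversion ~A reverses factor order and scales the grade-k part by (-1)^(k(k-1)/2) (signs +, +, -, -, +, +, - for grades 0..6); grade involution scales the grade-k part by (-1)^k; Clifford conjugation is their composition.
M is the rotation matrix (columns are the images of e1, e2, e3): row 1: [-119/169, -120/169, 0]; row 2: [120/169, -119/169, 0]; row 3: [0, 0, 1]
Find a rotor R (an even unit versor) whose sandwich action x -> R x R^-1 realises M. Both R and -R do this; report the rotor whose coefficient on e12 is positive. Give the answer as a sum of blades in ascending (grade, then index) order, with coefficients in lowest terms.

Method: write R = a + b12*e12 + b13*e13 + b23*e23 with a^2 + b12^2 + b13^2 + b23^2 = 1 (so R^-1 = ~R). Expanding the columns R e_j ~R gives tr M = 4a^2 - 1 and, from the antisymmetric part, M21 - M12 = -4a*b12, M13 - M31 = 4a*b13, M32 - M23 = -4a*b23.
Here tr M = -69/169, so a^2 = (1 + tr M)/4 = 25/169 and a = ±5/13. Taking a = 5/13: M21 - M12 = 240/169, M13 - M31 = 0, M32 - M23 = 0, giving b12 = -12/13, b13 = 0, b23 = 0, i.e. R = 5/13 - 12/13*e12.
Its e12 coefficient is negative, so report the other preimage -R.
Answer: -5/13 + 12/13*e12. Sheet selection: the two-to-one cover makes ±R indistinguishable at the matrix level (trace -69/169), so uniqueness comes from the required sign on e12.


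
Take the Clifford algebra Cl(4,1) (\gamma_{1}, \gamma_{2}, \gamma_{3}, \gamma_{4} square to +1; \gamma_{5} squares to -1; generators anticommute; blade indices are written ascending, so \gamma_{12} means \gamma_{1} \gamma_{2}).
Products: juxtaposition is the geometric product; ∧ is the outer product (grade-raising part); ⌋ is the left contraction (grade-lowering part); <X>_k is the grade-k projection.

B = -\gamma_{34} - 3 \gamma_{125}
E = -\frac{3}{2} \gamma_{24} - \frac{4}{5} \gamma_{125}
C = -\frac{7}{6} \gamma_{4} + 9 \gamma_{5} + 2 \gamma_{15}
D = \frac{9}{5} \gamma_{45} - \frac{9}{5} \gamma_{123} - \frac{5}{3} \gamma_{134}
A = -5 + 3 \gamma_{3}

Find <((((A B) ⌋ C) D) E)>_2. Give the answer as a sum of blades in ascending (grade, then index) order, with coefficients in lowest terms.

step 1: -3 \gamma_{4} + 5 \gamma_{34} + 15 \gamma_{125} - 9 \gamma_{1235}
step 2: \frac{7}{2}
step 3: \frac{63}{10} \gamma_{45} - \frac{63}{10} \gamma_{123} - \frac{35}{6} \gamma_{134}
step 4: \frac{189}{20} \gamma_{25} - \frac{126}{25} \gamma_{35} + \frac{35}{4} \gamma_{123} + \frac{126}{25} \gamma_{124} - \frac{189}{20} \gamma_{134} + \frac{14}{3} \gamma_{2345}
step 5: \frac{189}{20} \gamma_{25} - \frac{126}{25} \gamma_{35}
Answer: \frac{189}{20} \gamma_{25} - \frac{126}{25} \gamma_{35}


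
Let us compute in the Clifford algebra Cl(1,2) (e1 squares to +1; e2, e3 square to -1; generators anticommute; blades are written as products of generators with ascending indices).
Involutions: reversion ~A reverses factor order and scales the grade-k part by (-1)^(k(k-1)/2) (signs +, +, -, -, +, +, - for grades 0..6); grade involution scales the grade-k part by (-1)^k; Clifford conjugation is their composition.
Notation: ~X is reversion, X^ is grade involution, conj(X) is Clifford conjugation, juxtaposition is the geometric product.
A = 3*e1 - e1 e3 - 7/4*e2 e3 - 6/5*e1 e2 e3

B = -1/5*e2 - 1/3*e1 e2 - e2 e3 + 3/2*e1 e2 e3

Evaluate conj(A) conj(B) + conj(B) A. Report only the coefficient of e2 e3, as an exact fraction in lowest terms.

first term: 1/20 - 57/40*e1 - 5/2*e2 - 1/20*e3 + 2/5*e1 e2 + 103/300*e1 e3 - 25/6*e2 e3 - 16/5*e1 e2 e3
second term: 71/20 + 153/40*e1 + 1/2*e2 - 1/20*e3 + 2/5*e1 e2 + 103/300*e1 e3 + 29/6*e2 e3 + 16/5*e1 e2 e3
Answer: 2/3


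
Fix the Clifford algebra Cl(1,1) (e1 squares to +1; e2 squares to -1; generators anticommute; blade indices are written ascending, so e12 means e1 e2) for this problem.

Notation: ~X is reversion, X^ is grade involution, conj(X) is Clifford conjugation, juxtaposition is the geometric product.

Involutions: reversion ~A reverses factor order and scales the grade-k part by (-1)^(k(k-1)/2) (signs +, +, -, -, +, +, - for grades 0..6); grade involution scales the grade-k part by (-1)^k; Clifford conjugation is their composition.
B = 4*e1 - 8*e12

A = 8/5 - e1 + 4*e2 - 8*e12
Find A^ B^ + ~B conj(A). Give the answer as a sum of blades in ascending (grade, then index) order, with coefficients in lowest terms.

first term: 60 + 128/5*e1 - 40*e2 - 144/5*e12
second term: 68 + 192/5*e1 + 24*e2 - 16/5*e12
Answer: 128 + 64*e1 - 16*e2 - 32*e12


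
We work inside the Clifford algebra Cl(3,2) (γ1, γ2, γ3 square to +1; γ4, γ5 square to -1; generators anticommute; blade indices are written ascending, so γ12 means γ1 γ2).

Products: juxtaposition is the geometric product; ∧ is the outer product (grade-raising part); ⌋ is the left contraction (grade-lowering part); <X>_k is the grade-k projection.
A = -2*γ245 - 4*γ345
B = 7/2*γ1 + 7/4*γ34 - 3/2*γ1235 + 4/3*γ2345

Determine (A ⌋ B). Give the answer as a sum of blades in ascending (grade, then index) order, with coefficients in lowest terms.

step 1: -16/3*γ2 + 8/3*γ3
Answer: -16/3*γ2 + 8/3*γ3


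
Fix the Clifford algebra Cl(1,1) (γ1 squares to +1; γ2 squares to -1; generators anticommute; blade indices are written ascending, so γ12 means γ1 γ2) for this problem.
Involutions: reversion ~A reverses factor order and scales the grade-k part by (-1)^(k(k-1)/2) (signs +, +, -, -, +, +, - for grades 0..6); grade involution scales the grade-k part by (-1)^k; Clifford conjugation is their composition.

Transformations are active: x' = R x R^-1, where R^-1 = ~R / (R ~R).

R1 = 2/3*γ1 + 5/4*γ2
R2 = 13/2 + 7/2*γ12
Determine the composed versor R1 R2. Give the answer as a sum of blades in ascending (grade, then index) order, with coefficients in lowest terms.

Distribute over the terms of R1 (each basis-blade product reordered to ascending indices, repeated generators contracted through their squares):
(2/3*γ1) R2 = 13/3*γ1 + 7/3*γ2
(5/4*γ2) R2 = 35/8*γ1 + 65/8*γ2
Summing the partial products and collecting blades:
Answer: 209/24*γ1 + 251/24*γ2


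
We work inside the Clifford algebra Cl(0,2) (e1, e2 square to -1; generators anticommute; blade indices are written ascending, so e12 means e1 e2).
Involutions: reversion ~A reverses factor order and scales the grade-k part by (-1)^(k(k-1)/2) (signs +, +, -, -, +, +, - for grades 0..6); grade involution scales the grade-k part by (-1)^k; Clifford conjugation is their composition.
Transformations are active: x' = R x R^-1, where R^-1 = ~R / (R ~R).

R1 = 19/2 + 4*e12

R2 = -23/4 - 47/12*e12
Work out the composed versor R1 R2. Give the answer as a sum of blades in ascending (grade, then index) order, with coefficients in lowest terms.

Distribute over the terms of R1 (each basis-blade product reordered to ascending indices, repeated generators contracted through their squares):
(19/2) R2 = -437/8 - 893/24*e12
(4*e12) R2 = 47/3 - 23*e12
Summing the partial products and collecting blades:
Answer: -935/24 - 1445/24*e12


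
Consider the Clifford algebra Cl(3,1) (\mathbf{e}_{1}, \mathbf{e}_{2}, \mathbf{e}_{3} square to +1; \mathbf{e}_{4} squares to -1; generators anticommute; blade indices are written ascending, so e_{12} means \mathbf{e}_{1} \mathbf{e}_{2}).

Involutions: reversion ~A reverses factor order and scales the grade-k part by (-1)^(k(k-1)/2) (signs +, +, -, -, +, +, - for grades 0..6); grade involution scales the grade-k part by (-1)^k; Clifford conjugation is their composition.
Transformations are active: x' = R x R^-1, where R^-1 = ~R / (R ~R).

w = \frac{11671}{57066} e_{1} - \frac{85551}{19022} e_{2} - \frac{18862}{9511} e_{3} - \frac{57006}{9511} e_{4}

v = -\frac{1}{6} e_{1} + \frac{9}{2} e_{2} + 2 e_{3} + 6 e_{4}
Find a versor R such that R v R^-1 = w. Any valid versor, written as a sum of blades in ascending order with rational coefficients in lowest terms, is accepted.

Construction: equal norms (both -\frac{211}{18}) license R = v + w = \frac{360}{9511} e_{1} + \frac{24}{9511} e_{2} + \frac{160}{9511} e_{3} + \frac{60}{9511} e_{4} — nothing changes along that direction, while (v - w)/2 changes sign, so v maps onto w.
Answer: \frac{360}{9511} e_{1} + \frac{24}{9511} e_{2} + \frac{160}{9511} e_{3} + \frac{60}{9511} e_{4}


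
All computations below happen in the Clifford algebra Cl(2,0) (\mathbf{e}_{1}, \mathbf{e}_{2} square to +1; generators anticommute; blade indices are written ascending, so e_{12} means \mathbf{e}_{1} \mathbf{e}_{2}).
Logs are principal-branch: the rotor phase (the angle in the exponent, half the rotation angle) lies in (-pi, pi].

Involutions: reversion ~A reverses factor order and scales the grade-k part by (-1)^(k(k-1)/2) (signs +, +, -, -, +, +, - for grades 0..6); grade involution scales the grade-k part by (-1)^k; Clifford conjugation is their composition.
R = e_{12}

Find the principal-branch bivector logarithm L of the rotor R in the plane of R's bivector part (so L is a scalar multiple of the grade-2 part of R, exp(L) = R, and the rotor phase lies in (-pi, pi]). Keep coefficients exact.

The scalar part of R is 0, and that scalar determines the rotor phase on the principal branch; recovering the unit plane as bivector-part over sine of the phase gives L = phase * plane.
Concretely: cos(phase) = 0 gives phase = ±\frac{\pi}{2}, and since phase/sin(phase) is even the sign is immaterial: L = (phase/sin(phase)) * <R>_2 = (\frac{\pi}{2}) * <R>_2.
Answer: \frac{\pi}{2} e_{12}


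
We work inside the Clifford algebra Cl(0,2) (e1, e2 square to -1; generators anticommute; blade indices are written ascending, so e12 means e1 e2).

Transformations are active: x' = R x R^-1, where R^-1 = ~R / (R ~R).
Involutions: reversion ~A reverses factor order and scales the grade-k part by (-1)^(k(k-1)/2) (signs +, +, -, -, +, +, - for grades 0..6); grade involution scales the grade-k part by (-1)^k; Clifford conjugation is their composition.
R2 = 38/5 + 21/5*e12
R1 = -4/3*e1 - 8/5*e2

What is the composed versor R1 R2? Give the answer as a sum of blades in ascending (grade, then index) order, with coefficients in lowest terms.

Distribute over the terms of R1 (each basis-blade product reordered to ascending indices, repeated generators contracted through their squares):
(-4/3*e1) R2 = -152/15*e1 + 28/5*e2
(-8/5*e2) R2 = -168/25*e1 - 304/25*e2
Summing the partial products and collecting blades:
Answer: -1264/75*e1 - 164/25*e2


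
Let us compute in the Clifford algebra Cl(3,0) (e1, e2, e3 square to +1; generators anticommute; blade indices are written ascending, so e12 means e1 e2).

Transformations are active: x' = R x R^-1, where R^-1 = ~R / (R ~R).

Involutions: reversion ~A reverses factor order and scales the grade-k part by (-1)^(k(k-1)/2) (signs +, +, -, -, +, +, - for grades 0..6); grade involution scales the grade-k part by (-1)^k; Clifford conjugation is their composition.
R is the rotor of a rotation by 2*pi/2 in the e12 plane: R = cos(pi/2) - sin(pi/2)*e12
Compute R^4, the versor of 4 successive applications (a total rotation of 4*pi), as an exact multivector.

Because a rotor carries half the rotation angle, composing 4 copies of this e12-plane rotor multiplies the phase: 4*(pi/2) = 2*pi, hence R^4 = cos(2*pi) - sin(2*pi)*e12.
cos(2*pi) = 1 and sin(2*pi) = 0, so R^4 = 1. The total rotation 4*pi is 2 full turns, so every vector returns to itself, yet the rotor is +1, back on the identity sheet (an even number of 2*pi turns).
Answer: 1


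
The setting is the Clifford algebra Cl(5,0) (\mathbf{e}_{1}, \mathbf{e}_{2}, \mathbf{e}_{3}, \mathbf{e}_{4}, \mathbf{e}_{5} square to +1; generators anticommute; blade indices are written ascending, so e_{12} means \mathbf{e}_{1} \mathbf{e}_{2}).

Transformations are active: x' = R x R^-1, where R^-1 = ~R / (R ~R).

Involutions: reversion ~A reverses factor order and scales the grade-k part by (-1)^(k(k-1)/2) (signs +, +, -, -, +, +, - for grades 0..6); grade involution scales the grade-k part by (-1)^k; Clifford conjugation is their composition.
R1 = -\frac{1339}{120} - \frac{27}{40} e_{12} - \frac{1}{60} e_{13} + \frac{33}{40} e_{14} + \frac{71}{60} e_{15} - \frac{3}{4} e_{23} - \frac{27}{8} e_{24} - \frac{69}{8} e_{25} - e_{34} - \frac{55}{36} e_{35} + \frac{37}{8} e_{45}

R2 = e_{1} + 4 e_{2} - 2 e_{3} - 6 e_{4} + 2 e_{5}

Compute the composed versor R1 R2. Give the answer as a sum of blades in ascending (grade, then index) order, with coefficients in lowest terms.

Distribute over the terms of R2 (each basis-blade product reordered to ascending indices, repeated generators contracted through their squares):
R1 (e_{1}) = -\frac{1339}{120} e_{1} + \frac{27}{40} e_{2} + \frac{1}{60} e_{3} - \frac{33}{40} e_{4} - \frac{71}{60} e_{5} - \frac{3}{4} e_{123} - \frac{27}{8} e_{124} - \frac{69}{8} e_{125} - e_{134} - \frac{55}{36} e_{135} + \frac{37}{8} e_{145}
R1 (4 e_{2}) = -\frac{27}{10} e_{1} - \frac{1339}{30} e_{2} + 3 e_{3} + \frac{27}{2} e_{4} + \frac{69}{2} e_{5} + \frac{1}{15} e_{123} - \frac{33}{10} e_{124} - \frac{71}{15} e_{125} - 4 e_{234} - \frac{55}{9} e_{235} + \frac{37}{2} e_{245}
R1 (-2 e_{3}) = \frac{1}{30} e_{1} + \frac{3}{2} e_{2} + \frac{1339}{60} e_{3} - 2 e_{4} - \frac{55}{18} e_{5} + \frac{27}{20} e_{123} + \frac{33}{20} e_{134} + \frac{71}{30} e_{135} - \frac{27}{4} e_{234} - \frac{69}{4} e_{235} - \frac{37}{4} e_{345}
R1 (-6 e_{4}) = -\frac{99}{20} e_{1} + \frac{81}{4} e_{2} + 6 e_{3} + \frac{1339}{20} e_{4} + \frac{111}{4} e_{5} + \frac{81}{20} e_{124} + \frac{1}{10} e_{134} + \frac{71}{10} e_{145} + \frac{9}{2} e_{234} - \frac{207}{4} e_{245} - \frac{55}{6} e_{345}
R1 (2 e_{5}) = \frac{71}{30} e_{1} - \frac{69}{4} e_{2} - \frac{55}{18} e_{3} + \frac{37}{4} e_{4} - \frac{1339}{60} e_{5} - \frac{27}{20} e_{125} - \frac{1}{30} e_{135} + \frac{33}{20} e_{145} - \frac{3}{2} e_{235} - \frac{27}{4} e_{245} - 2 e_{345}
Summing the partial products and collecting blades:
Answer: -\frac{1969}{120} e_{1} - \frac{947}{24} e_{2} + \frac{509}{18} e_{3} + \frac{695}{8} e_{4} + \frac{1285}{36} e_{5} + \frac{2}{3} e_{123} - \frac{21}{8} e_{124} - \frac{353}{24} e_{125} + \frac{3}{4} e_{134} + \frac{29}{36} e_{135} + \frac{107}{8} e_{145} - \frac{25}{4} e_{234} - \frac{895}{36} e_{235} - 40 e_{245} - \frac{245}{12} e_{345}


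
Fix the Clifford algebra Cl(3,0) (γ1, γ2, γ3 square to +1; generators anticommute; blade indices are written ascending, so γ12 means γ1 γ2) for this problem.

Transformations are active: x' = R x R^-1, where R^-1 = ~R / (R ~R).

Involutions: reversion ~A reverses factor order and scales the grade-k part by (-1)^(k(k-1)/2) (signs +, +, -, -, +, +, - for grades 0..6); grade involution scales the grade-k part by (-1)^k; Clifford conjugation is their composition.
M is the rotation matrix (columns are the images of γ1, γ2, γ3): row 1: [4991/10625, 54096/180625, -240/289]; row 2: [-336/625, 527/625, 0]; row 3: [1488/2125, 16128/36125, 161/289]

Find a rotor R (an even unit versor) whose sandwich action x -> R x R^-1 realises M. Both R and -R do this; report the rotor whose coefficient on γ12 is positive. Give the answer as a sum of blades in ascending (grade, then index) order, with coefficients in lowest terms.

Method: write R = a + b12*γ12 + b13*γ13 + b23*γ23 with a^2 + b12^2 + b13^2 + b23^2 = 1 (so R^-1 = ~R). Expanding the columns R e_j ~R gives tr M = 4a^2 - 1 and, from the antisymmetric part, M21 - M12 = -4a*b12, M13 - M31 = 4a*b13, M32 - M23 = -4a*b23.
Here tr M = 13511/7225, so a^2 = (1 + tr M)/4 = 5184/7225 and a = ±72/85. Taking a = 72/85: M21 - M12 = -6048/7225, M13 - M31 = -55296/36125, M32 - M23 = 16128/36125, giving b12 = 21/85, b13 = -192/425, b23 = -56/425, i.e. R = 72/85 + 21/85*γ12 - 192/425*γ13 - 56/425*γ23.
Its γ12 coefficient is already positive.
Answer: 72/85 + 21/85*γ12 - 192/425*γ13 - 56/425*γ23. Note: both R and -R realise this M (trace 13511/7225); the covering map identifies them, and the γ12-coefficient sign is the tie-breaker.


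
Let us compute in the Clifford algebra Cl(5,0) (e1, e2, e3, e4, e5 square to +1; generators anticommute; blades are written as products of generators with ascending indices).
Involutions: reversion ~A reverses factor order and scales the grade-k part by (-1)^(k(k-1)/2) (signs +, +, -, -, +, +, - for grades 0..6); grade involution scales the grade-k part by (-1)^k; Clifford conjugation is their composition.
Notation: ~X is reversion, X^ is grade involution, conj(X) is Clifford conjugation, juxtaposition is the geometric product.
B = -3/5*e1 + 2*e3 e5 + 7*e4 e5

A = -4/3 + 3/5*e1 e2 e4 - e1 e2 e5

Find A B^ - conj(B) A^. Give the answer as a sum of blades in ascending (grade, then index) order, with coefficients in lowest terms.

first term: -4/5*e1 + 9/25*e2 e4 - 3/5*e2 e5 - 8/3*e3 e5 - 28/3*e4 e5 + 2*e1 e2 e3 + 7*e1 e2 e4 + 21/5*e1 e2 e5 - 6/5*e1 e2 e3 e4 e5
second term: -4/5*e1 - 9/25*e2 e4 + 3/5*e2 e5 + 8/3*e3 e5 + 28/3*e4 e5 - 2*e1 e2 e3 - 7*e1 e2 e4 - 21/5*e1 e2 e5 - 6/5*e1 e2 e3 e4 e5
Answer: 18/25*e2 e4 - 6/5*e2 e5 - 16/3*e3 e5 - 56/3*e4 e5 + 4*e1 e2 e3 + 14*e1 e2 e4 + 42/5*e1 e2 e5


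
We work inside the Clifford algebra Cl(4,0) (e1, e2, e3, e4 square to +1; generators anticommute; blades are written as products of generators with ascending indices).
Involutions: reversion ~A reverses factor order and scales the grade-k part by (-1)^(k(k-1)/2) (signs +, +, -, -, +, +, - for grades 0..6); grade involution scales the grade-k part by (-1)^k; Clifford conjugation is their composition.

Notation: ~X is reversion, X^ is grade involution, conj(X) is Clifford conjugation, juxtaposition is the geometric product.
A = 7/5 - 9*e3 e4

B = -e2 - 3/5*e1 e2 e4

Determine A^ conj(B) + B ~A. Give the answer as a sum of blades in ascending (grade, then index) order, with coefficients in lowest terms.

first term: 7/5*e2 + 27/5*e1 e2 e3 - 21/25*e1 e2 e4 - 9*e2 e3 e4
second term: -7/5*e2 + 27/5*e1 e2 e3 - 21/25*e1 e2 e4 - 9*e2 e3 e4
Answer: 54/5*e1 e2 e3 - 42/25*e1 e2 e4 - 18*e2 e3 e4


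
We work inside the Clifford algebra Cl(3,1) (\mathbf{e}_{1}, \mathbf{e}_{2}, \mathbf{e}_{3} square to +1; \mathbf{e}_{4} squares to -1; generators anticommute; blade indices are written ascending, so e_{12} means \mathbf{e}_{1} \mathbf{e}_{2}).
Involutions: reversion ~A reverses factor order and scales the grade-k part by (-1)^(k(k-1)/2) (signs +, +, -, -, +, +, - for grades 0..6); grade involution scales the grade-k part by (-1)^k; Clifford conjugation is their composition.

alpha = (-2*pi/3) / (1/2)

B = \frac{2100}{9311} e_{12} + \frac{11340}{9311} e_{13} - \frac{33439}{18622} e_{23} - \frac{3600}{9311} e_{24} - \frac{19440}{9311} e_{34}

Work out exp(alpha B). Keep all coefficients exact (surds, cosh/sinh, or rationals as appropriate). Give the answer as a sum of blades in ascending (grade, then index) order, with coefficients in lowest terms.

B^2 term by term: the squares give (\frac{2100}{9311})^2*(e_{12})^2 + (\frac{11340}{9311})^2*(e_{13})^2 + (-\frac{33439}{18622})^2*(e_{23})^2 + (-\frac{3600}{9311})^2*(e_{24})^2 + (-\frac{19440}{9311})^2*(e_{34})^2 = \frac{4410000}{86694721}*(-1) + \frac{128595600}{86694721}*(-1) + \frac{1118166721}{346778884}*(-1) + \frac{12960000}{86694721}*(+1) + \frac{377913600}{86694721}*(+1) = -\frac{1}{4} (each basis 2-blade squares to minus the product of its generators' squares); cross terms between blades sharing an index anticommute and cancel; the commuting (index-disjoint) pairs give grade-4 terms 2*c*c'*(blade product), which cancel blade by blade — e_{1234}: -\frac{81648000}{86694721} + \frac{81648000}{86694721} = 0 — confirming B is simple. So B^2 = -\frac{1}{4}.
B^2 = -\frac{1}{4} — the negative square puts this in the circular regime; l = \frac{1}{2}, alpha*l = - \frac{2 \pi}{3}, so exp(alpha B) = cos(- \frac{2 \pi}{3}) + (sin(- \frac{2 \pi}{3})/(\frac{1}{2}))*B = - \frac{1}{2} + (- \sqrt{3})*B.
Answer: - \frac{1}{2} - \frac{2100 \sqrt{3}}{9311} e_{12} - \frac{11340 \sqrt{3}}{9311} e_{13} + \frac{33439 \sqrt{3}}{18622} e_{23} + \frac{3600 \sqrt{3}}{9311} e_{24} + \frac{19440 \sqrt{3}}{9311} e_{34}


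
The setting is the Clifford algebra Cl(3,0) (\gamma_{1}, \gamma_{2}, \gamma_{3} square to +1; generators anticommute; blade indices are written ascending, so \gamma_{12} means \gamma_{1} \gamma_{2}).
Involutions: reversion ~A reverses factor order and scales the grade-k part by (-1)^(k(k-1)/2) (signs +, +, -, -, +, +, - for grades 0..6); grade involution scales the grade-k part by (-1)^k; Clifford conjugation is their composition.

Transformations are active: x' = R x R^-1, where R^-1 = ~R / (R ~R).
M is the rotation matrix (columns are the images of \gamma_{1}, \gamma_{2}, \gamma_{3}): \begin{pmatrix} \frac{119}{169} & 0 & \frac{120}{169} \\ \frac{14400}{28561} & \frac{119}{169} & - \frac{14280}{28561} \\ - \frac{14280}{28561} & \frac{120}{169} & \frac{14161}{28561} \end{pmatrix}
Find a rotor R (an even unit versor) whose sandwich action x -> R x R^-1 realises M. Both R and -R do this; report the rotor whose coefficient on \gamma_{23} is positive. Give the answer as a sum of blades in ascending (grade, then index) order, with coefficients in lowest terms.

Method: write R = a + b12*\gamma_{12} + b13*\gamma_{13} + b23*\gamma_{23} with a^2 + b12^2 + b13^2 + b23^2 = 1 (so R^-1 = ~R). Expanding the columns R e_j ~R gives tr M = 4a^2 - 1 and, from the antisymmetric part, M21 - M12 = -4a*b12, M13 - M31 = 4a*b13, M32 - M23 = -4a*b23.
Here tr M = \frac{54383}{28561}, so a^2 = (1 + tr M)/4 = \frac{20736}{28561} and a = ±\frac{144}{169}. Taking a = \frac{144}{169}: M21 - M12 = \frac{14400}{28561}, M13 - M31 = \frac{34560}{28561}, M32 - M23 = \frac{34560}{28561}, giving b12 = -\frac{25}{169}, b13 = \frac{60}{169}, b23 = -\frac{60}{169}, i.e. R = \frac{144}{169} - \frac{25}{169} \gamma_{12} + \frac{60}{169} \gamma_{13} - \frac{60}{169} \gamma_{23}.
Its \gamma_{23} coefficient is negative, so report the other preimage -R.
Answer: -\frac{144}{169} + \frac{25}{169} \gamma_{12} - \frac{60}{169} \gamma_{13} + \frac{60}{169} \gamma_{23}. Note: both R and -R realise this M (trace \frac{54383}{28561}); the covering map identifies them, and the \gamma_{23}-coefficient sign is the tie-breaker.


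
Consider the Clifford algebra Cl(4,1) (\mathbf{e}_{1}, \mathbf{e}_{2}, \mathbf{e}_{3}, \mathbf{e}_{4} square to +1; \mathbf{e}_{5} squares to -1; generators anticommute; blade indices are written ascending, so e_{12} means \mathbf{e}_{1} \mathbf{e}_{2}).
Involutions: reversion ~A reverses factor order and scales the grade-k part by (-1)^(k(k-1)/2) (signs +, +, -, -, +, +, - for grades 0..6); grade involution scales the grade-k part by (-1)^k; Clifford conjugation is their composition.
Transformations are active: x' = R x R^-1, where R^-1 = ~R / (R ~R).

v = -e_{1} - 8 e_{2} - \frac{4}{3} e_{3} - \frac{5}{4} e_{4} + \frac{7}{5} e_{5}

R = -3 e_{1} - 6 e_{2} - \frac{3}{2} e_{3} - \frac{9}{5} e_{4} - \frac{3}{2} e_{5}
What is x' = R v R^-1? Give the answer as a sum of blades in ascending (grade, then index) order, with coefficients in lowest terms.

~R = -3 e_{1} - 6 e_{2} - \frac{3}{2} e_{3} - \frac{9}{5} e_{4} - \frac{3}{2} e_{5}, and R ~R = \frac{1206}{25}, so R^-1 = ~R / (\frac{1206}{25}).
R v = \frac{1147}{20} + 18 e_{12} + \frac{5}{2} e_{13} + \frac{39}{20} e_{14} - \frac{57}{10} e_{15} - 4 e_{23} - \frac{69}{10} e_{24} - \frac{102}{5} e_{25} - \frac{21}{40} e_{34} - \frac{41}{10} e_{35} - \frac{879}{200} e_{45}
Answer: -\frac{4931}{804} e_{1} - \frac{2519}{402} e_{2} - \frac{1197}{536} e_{3} - \frac{203}{67} e_{4} - \frac{39931}{8040} e_{5}


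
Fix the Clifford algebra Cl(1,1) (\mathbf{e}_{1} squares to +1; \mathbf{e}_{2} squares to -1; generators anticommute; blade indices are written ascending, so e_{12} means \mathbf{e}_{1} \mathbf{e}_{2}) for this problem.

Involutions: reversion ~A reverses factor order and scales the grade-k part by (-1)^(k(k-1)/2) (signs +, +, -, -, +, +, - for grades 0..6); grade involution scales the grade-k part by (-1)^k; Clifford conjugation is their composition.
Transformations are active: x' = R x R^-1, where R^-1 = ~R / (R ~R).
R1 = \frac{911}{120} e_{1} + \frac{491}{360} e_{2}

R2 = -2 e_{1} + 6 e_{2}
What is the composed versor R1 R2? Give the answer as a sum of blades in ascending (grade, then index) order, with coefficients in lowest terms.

Distribute over the terms of R1 (each basis-blade product reordered to ascending indices, repeated generators contracted through their squares):
(\frac{911}{120} e_{1}) R2 = -\frac{911}{60} + \frac{911}{20} e_{12}
(\frac{491}{360} e_{2}) R2 = -\frac{491}{60} + \frac{491}{180} e_{12}
Summing the partial products and collecting blades:
Answer: -\frac{701}{30} + \frac{869}{18} e_{12}


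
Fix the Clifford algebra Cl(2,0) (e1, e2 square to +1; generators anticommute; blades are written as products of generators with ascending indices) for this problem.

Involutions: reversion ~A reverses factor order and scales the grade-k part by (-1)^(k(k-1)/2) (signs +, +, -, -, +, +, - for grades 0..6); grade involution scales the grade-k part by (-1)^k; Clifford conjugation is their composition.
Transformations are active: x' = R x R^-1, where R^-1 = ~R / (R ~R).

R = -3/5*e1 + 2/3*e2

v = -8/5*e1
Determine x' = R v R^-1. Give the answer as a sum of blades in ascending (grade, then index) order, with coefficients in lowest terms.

~R = -3/5*e1 + 2/3*e2, and R ~R = 181/225, so R^-1 = ~R / (181/225).
R v = 24/25 + 16/15*e1 e2
Answer: 152/905*e1 + 288/181*e2
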